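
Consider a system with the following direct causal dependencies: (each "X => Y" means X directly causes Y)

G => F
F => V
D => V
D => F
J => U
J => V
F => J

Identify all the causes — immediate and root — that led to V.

Immediate causes of V: D, F, J.
Further upstream: G.

D, F, G, J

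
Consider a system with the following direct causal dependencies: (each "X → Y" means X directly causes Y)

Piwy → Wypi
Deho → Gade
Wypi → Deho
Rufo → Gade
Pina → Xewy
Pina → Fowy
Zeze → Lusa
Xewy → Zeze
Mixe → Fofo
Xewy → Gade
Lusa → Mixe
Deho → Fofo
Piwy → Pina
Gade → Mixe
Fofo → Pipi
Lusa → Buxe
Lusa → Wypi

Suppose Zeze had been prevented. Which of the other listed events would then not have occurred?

Buxe, Lusa

Downstream of Zeze: Lusa, Wypi, Buxe, Deho, Gade, Mixe, Fofo, Pipi.
Of those, still caused via another path: Wypi, Deho, Gade, Mixe, Fofo, Pipi.
The remainder have no surviving cause.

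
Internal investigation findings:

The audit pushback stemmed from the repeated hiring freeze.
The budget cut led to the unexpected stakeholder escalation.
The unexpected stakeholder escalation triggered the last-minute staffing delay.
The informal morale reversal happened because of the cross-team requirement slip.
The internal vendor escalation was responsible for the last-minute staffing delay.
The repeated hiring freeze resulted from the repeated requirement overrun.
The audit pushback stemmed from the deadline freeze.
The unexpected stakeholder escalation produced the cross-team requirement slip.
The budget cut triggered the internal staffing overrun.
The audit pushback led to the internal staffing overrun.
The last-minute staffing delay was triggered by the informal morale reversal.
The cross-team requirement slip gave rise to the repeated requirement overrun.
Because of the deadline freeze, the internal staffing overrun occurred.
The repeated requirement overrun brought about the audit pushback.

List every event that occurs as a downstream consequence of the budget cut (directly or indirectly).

Direct effects: the unexpected stakeholder escalation, the internal staffing overrun.
2 steps out: the cross-team requirement slip, the last-minute staffing delay.
3 steps out: the informal morale reversal, the repeated requirement overrun.
4 steps out: the repeated hiring freeze, the audit pushback.
Not reachable from it: the deadline freeze, the internal vendor escalation.

the audit pushback, the cross-team requirement slip, the informal morale reversal, the internal staffing overrun, the last-minute staffing delay, the repeated hiring freeze, the repeated requirement overrun, the unexpected stakeholder escalation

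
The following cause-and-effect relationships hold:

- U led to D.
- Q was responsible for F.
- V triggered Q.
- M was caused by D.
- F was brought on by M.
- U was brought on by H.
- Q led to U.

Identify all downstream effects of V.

Direct effects: Q.
2 steps out: U, F.
3 steps out: D.
4 steps out: M.
Not reachable from it: H.

D, F, M, Q, U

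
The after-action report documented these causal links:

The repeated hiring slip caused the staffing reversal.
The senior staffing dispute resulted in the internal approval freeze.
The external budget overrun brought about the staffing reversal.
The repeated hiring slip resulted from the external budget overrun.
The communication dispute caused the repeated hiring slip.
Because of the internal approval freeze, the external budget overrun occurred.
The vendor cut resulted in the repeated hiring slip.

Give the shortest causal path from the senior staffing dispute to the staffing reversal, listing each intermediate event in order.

the senior staffing dispute → the internal approval freeze → the external budget overrun → the staffing reversal

the senior staffing dispute → the internal approval freeze
the internal approval freeze → the external budget overrun
the external budget overrun → the staffing reversal
Length: 3 steps.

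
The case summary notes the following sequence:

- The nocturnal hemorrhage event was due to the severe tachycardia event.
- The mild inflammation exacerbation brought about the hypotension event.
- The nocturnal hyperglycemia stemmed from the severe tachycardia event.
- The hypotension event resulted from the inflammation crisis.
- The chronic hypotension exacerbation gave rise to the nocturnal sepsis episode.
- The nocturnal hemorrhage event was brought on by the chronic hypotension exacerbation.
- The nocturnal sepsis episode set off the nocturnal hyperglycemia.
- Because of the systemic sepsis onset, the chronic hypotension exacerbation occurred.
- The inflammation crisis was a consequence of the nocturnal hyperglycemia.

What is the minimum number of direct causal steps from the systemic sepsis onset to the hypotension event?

5

Shortest chain: the systemic sepsis onset → the chronic hypotension exacerbation → the nocturnal sepsis episode → the nocturnal hyperglycemia → the inflammation crisis → the hypotension event.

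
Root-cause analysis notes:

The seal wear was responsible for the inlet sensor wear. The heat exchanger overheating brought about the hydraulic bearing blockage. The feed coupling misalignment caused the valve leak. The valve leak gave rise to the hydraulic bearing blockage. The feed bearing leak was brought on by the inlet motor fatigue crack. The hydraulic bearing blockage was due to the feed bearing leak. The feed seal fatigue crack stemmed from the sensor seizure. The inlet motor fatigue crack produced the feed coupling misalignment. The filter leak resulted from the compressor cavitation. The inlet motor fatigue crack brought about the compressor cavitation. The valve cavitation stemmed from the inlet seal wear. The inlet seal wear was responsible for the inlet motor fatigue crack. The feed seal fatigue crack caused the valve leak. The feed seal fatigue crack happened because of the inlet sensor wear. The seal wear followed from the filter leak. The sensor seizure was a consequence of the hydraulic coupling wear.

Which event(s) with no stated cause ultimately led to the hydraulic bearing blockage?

Tracing upstream from the hydraulic bearing blockage: the hydraulic bearing blockage ← the valve leak ← the feed seal fatigue crack ← the sensor seizure ← the hydraulic coupling wear.
A separate upstream branch: the hydraulic bearing blockage ← the feed bearing leak ← the inlet motor fatigue crack ← the inlet seal wear.
A separate upstream branch: the hydraulic bearing blockage ← the heat exchanger overheating.
Each of those chain origins has no stated cause.

the heat exchanger overheating, the hydraulic coupling wear, the inlet seal wear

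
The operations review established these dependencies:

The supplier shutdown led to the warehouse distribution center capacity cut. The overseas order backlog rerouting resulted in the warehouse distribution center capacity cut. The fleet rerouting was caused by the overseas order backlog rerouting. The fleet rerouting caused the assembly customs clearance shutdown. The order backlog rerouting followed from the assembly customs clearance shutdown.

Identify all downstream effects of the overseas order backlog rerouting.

the assembly customs clearance shutdown, the fleet rerouting, the order backlog rerouting, the warehouse distribution center capacity cut

Direct effects: the fleet rerouting, the warehouse distribution center capacity cut.
2 steps out: the assembly customs clearance shutdown.
3 steps out: the order backlog rerouting.
Not reachable from it: the supplier shutdown.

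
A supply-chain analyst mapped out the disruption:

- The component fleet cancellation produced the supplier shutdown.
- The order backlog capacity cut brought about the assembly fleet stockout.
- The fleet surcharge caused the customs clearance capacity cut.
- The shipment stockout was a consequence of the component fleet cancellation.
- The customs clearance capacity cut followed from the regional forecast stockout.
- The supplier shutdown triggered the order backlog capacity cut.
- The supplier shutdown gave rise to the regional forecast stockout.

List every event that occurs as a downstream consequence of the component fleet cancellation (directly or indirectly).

Direct effects: the shipment stockout, the supplier shutdown.
2 steps out: the regional forecast stockout, the order backlog capacity cut.
3 steps out: the customs clearance capacity cut, the assembly fleet stockout.
Not reachable from it: the fleet surcharge.

the assembly fleet stockout, the customs clearance capacity cut, the order backlog capacity cut, the regional forecast stockout, the shipment stockout, the supplier shutdown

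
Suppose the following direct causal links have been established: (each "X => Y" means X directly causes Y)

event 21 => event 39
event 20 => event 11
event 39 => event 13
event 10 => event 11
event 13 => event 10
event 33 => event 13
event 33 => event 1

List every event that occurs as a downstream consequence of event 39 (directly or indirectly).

Direct effects: event 13.
2 steps out: event 10.
3 steps out: event 11.
Not reachable from it: event 33, event 1, event 20, event 21.

event 10, event 11, event 13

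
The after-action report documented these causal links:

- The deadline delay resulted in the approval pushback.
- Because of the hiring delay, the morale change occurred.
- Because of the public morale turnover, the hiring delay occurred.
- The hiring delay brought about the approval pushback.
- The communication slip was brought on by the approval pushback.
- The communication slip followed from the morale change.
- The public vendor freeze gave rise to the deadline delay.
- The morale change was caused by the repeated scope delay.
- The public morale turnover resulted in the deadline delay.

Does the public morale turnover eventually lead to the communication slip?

Yes

There is a causal chain: the public morale turnover → the deadline delay → the approval pushback → the communication slip.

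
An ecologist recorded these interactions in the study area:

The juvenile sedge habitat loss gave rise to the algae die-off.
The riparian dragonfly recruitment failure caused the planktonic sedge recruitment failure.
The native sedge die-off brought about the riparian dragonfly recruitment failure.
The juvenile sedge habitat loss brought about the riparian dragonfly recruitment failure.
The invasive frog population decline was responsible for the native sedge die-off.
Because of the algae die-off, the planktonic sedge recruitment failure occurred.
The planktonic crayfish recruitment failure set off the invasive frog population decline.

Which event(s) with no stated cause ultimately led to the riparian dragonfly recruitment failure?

Tracing upstream from the riparian dragonfly recruitment failure: the riparian dragonfly recruitment failure ← the native sedge die-off ← the invasive frog population decline ← the planktonic crayfish recruitment failure.
A separate upstream branch: the riparian dragonfly recruitment failure ← the juvenile sedge habitat loss.
Each of those chain origins has no stated cause.

the juvenile sedge habitat loss, the planktonic crayfish recruitment failure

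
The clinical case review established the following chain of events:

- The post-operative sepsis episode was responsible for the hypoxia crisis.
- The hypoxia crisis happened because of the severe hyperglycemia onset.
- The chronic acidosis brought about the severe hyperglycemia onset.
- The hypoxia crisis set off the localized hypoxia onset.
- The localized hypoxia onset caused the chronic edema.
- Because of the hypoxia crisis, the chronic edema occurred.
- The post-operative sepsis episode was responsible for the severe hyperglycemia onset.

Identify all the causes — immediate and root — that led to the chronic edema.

Immediate causes of the chronic edema: the hypoxia crisis, the localized hypoxia onset.
Further upstream: the post-operative sepsis episode, the severe hyperglycemia onset, the chronic acidosis.

the chronic acidosis, the hypoxia crisis, the localized hypoxia onset, the post-operative sepsis episode, the severe hyperglycemia onset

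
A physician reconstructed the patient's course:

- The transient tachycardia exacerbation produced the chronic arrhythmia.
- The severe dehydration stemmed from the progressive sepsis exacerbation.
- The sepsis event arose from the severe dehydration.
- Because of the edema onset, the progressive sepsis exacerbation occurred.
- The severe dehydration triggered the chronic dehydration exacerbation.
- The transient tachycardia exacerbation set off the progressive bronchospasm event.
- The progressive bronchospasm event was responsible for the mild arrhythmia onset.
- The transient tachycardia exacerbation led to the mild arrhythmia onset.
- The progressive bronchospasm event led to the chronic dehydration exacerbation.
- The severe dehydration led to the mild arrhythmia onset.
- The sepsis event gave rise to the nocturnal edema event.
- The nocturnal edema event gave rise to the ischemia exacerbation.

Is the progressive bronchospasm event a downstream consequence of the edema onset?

The edema onset leads to the progressive sepsis exacerbation, the severe dehydration, the sepsis event, the mild arrhythmia onset, the nocturnal edema event, the ischemia exacerbation, the chronic dehydration exacerbation; the progressive bronchospasm event is not among them.

No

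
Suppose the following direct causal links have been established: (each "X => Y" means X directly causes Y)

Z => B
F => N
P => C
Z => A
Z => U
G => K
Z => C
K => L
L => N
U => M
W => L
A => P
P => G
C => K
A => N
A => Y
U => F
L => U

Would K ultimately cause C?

No

K leads to L, U, F, N, M; C is not among them.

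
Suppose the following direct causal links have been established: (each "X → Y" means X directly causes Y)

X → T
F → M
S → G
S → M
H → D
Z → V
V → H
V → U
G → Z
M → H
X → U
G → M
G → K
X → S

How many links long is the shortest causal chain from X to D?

Shortest chain: X → S → M → H → D.

4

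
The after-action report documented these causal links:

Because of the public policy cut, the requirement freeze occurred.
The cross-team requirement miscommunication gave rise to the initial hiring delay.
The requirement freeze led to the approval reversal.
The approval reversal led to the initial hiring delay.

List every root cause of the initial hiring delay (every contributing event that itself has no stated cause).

Tracing upstream from the initial hiring delay: the initial hiring delay ← the cross-team requirement miscommunication.
A separate upstream branch: the initial hiring delay ← the approval reversal ← the requirement freeze ← the public policy cut.
Each of those chain origins has no stated cause.

the cross-team requirement miscommunication, the public policy cut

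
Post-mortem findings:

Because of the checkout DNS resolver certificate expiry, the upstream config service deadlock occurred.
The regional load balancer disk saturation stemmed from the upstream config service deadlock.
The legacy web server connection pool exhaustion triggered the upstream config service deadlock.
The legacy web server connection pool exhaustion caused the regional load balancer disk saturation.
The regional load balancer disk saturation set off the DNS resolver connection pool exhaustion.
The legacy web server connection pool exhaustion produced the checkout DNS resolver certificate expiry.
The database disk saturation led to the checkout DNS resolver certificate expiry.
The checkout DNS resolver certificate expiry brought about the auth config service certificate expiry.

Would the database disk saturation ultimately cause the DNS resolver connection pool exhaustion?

Yes

There is a causal chain: the database disk saturation → the checkout DNS resolver certificate expiry → the upstream config service deadlock → the regional load balancer disk saturation → the DNS resolver connection pool exhaustion.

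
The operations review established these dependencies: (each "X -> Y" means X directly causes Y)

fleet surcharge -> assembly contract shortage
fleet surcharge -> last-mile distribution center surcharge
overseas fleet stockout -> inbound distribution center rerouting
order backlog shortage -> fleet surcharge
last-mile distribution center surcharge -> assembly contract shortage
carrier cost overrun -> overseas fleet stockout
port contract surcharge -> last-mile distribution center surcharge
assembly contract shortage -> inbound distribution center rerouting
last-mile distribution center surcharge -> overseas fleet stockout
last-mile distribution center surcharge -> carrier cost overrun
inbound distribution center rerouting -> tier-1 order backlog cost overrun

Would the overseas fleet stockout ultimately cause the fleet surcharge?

The overseas fleet stockout leads to the inbound distribution center rerouting, the tier-1 order backlog cost overrun; the fleet surcharge is not among them.

No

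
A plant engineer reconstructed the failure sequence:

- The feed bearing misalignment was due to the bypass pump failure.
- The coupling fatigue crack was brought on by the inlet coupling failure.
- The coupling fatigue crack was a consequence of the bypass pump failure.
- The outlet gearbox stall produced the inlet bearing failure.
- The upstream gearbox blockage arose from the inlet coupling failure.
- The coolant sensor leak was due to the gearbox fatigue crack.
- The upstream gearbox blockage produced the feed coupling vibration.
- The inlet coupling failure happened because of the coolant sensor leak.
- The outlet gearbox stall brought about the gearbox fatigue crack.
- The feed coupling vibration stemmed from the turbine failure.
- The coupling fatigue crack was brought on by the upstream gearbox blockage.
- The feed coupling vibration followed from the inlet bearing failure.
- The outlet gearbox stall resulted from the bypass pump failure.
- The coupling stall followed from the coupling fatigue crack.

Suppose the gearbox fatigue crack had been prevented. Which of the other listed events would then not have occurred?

Downstream of the gearbox fatigue crack: the coolant sensor leak, the inlet coupling failure, the upstream gearbox blockage, the coupling fatigue crack, the coupling stall, the feed coupling vibration.
Of those, still caused via another path: the coupling fatigue crack, the coupling stall, the feed coupling vibration.
The remainder have no surviving cause.

the coolant sensor leak, the inlet coupling failure, the upstream gearbox blockage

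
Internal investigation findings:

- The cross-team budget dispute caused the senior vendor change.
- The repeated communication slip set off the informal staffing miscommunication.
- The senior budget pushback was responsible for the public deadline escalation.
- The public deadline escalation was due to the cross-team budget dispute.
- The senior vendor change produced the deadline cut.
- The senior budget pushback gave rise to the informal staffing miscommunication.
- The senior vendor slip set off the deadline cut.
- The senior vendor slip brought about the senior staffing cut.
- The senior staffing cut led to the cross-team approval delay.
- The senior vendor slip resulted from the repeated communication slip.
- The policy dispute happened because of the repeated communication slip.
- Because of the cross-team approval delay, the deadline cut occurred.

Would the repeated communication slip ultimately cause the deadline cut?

There is a causal chain: the repeated communication slip → the senior vendor slip → the deadline cut.

Yes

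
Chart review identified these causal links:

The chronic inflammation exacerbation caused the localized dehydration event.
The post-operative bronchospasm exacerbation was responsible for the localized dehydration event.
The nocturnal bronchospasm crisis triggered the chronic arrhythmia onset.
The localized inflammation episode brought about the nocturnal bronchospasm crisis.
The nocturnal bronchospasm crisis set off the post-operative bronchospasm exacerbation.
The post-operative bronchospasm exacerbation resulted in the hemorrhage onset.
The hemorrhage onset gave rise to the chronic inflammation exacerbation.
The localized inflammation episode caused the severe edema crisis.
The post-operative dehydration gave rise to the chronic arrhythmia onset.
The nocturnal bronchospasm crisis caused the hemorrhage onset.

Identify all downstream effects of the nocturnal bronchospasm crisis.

the chronic arrhythmia onset, the chronic inflammation exacerbation, the hemorrhage onset, the localized dehydration event, the post-operative bronchospasm exacerbation

Direct effects: the post-operative bronchospasm exacerbation, the hemorrhage onset, the chronic arrhythmia onset.
2 steps out: the chronic inflammation exacerbation, the localized dehydration event.
Not reachable from it: the localized inflammation episode, the severe edema crisis, the post-operative dehydration.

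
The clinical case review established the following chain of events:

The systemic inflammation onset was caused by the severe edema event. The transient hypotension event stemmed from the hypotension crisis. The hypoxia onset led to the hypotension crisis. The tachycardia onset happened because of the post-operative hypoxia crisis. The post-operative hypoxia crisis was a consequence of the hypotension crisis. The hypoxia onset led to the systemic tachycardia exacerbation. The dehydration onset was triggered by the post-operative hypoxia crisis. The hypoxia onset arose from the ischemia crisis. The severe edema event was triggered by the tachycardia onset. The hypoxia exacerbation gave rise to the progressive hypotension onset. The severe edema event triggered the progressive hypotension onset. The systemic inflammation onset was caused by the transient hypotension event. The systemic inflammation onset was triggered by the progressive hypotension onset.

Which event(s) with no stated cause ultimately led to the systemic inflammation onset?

Tracing upstream from the systemic inflammation onset: the systemic inflammation onset ← the transient hypotension event ← the hypotension crisis ← the hypoxia onset ← the ischemia crisis.
A separate upstream branch: the systemic inflammation onset ← the progressive hypotension onset ← the hypoxia exacerbation.
Each of those chain origins has no stated cause.

the hypoxia exacerbation, the ischemia crisis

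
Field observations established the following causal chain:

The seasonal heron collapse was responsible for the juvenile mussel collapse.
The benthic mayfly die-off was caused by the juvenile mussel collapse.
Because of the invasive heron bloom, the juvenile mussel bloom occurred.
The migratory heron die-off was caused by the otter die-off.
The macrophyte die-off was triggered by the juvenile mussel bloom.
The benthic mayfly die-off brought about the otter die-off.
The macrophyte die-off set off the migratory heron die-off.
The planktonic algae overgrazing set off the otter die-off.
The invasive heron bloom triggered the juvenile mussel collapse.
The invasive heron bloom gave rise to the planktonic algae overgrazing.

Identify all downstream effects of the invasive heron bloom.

the benthic mayfly die-off, the juvenile mussel bloom, the juvenile mussel collapse, the macrophyte die-off, the migratory heron die-off, the otter die-off, the planktonic algae overgrazing

Direct effects: the planktonic algae overgrazing, the juvenile mussel bloom, the juvenile mussel collapse.
2 steps out: the benthic mayfly die-off, the macrophyte die-off, the otter die-off.
3 steps out: the migratory heron die-off.
Not reachable from it: the seasonal heron collapse.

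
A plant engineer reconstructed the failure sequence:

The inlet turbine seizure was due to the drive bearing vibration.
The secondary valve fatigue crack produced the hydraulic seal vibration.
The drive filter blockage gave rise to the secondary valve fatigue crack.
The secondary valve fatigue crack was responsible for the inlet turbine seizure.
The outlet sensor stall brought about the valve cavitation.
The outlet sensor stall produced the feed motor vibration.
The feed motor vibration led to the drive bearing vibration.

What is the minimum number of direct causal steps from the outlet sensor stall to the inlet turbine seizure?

Shortest chain: the outlet sensor stall → the feed motor vibration → the drive bearing vibration → the inlet turbine seizure.

3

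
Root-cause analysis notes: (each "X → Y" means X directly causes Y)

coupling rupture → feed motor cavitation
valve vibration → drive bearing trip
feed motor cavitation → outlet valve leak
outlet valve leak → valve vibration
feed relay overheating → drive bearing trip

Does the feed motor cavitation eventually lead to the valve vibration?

There is a causal chain: the feed motor cavitation → the outlet valve leak → the valve vibration.

Yes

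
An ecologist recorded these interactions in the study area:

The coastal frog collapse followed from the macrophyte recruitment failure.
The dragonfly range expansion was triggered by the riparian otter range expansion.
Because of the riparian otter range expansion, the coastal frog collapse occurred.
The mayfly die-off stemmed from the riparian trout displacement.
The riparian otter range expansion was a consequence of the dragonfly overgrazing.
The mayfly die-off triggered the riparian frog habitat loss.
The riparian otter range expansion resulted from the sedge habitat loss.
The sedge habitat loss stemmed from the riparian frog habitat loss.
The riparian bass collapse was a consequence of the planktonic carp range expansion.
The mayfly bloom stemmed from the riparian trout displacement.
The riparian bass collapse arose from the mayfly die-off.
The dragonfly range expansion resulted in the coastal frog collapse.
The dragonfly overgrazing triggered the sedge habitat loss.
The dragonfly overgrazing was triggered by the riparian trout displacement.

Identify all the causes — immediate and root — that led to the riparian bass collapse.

the mayfly die-off, the planktonic carp range expansion, the riparian trout displacement

Immediate causes of the riparian bass collapse: the mayfly die-off, the planktonic carp range expansion.
Further upstream: the riparian trout displacement.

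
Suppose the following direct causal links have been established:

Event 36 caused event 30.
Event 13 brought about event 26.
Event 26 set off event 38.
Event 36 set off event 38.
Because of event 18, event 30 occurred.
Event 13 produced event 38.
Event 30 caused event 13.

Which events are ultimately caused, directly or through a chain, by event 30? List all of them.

Direct effects: event 13.
2 steps out: event 26, event 38.
Not reachable from it: event 36, event 18.

event 13, event 26, event 38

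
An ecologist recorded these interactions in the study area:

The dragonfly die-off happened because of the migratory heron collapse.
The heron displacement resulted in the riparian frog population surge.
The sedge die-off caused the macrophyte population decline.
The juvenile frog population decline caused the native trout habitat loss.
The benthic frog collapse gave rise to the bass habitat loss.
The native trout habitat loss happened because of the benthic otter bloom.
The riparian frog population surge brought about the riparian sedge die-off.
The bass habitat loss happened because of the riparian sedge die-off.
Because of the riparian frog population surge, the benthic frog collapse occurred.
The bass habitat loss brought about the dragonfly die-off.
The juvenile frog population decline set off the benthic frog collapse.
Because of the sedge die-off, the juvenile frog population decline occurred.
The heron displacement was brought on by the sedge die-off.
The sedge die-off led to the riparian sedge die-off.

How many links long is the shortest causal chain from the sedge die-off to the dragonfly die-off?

3

Shortest chain: the sedge die-off → the riparian sedge die-off → the bass habitat loss → the dragonfly die-off.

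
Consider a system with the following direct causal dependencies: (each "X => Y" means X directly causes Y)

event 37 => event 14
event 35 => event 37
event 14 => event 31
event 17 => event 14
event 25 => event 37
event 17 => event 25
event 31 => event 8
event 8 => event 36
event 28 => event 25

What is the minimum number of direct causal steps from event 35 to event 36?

Shortest chain: event 35 → event 37 → event 14 → event 31 → event 8 → event 36.

5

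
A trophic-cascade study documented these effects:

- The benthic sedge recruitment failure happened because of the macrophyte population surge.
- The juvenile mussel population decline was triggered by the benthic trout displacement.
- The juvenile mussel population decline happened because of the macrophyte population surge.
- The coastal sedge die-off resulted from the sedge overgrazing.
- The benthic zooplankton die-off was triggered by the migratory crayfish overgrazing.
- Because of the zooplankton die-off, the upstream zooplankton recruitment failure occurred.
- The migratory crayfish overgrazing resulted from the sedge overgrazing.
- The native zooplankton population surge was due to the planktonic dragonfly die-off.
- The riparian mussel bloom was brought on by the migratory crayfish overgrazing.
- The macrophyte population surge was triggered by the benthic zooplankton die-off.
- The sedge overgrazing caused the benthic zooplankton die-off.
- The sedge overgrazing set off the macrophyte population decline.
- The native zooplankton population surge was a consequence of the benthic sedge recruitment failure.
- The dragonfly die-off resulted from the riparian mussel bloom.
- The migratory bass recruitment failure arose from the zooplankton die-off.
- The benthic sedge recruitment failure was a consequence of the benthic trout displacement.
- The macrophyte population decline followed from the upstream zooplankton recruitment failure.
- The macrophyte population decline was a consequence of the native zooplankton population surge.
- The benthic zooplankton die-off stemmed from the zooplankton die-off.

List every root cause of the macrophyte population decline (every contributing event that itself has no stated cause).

the benthic trout displacement, the planktonic dragonfly die-off, the sedge overgrazing, the zooplankton die-off

Tracing upstream from the macrophyte population decline: the macrophyte population decline ← the sedge overgrazing.
A separate upstream branch: the macrophyte population decline ← the upstream zooplankton recruitment failure ← the zooplankton die-off.
A separate upstream branch: the macrophyte population decline ← the native zooplankton population surge ← the planktonic dragonfly die-off.
A separate upstream branch: the macrophyte population decline ← the native zooplankton population surge ← the benthic sedge recruitment failure ← the benthic trout displacement.
Each of those chain origins has no stated cause.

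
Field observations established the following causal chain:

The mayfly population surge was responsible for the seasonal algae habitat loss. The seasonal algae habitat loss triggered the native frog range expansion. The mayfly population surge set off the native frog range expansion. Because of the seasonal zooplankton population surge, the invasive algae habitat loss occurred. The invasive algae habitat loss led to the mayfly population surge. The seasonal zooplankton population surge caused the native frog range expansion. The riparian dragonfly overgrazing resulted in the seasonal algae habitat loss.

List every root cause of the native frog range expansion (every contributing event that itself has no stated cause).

Tracing upstream from the native frog range expansion: the native frog range expansion ← the seasonal zooplankton population surge.
A separate upstream branch: the native frog range expansion ← the seasonal algae habitat loss ← the riparian dragonfly overgrazing.
Each of those chain origins has no stated cause.

the riparian dragonfly overgrazing, the seasonal zooplankton population surge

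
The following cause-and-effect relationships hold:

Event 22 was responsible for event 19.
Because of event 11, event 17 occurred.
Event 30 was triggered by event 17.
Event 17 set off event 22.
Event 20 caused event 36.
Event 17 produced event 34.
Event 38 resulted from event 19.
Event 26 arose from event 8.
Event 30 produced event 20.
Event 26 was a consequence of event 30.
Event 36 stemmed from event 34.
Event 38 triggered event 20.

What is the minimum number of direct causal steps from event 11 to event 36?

3

Shortest chain: event 11 → event 17 → event 34 → event 36.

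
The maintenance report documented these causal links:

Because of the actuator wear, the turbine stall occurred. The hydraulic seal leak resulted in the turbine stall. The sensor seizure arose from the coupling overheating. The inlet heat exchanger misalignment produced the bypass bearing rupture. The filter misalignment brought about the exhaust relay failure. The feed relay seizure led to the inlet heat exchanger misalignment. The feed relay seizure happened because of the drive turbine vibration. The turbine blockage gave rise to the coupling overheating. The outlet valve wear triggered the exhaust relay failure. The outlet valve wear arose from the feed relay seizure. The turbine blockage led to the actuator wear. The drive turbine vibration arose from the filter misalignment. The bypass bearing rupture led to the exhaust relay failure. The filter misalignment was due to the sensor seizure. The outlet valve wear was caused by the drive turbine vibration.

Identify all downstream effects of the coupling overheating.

the bypass bearing rupture, the drive turbine vibration, the exhaust relay failure, the feed relay seizure, the filter misalignment, the inlet heat exchanger misalignment, the outlet valve wear, the sensor seizure

Direct effects: the sensor seizure.
2 steps out: the filter misalignment.
3 steps out: the drive turbine vibration, the exhaust relay failure.
4 steps out: the feed relay seizure, the outlet valve wear.
5 steps out: the inlet heat exchanger misalignment.
6 steps out: the bypass bearing rupture.
Not reachable from it: the turbine blockage, the actuator wear, the turbine stall, the hydraulic seal leak.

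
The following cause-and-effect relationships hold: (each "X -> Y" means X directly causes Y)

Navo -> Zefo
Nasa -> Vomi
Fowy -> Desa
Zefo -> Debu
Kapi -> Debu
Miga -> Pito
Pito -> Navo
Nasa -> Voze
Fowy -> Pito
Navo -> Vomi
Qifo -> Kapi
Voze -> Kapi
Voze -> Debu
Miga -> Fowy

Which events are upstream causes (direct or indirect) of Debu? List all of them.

Immediate causes of Debu: Zefo, Voze, Kapi.
Further upstream: Miga, Fowy, Pito, Navo, Nasa, Qifo.

Fowy, Kapi, Miga, Nasa, Navo, Pito, Qifo, Voze, Zefo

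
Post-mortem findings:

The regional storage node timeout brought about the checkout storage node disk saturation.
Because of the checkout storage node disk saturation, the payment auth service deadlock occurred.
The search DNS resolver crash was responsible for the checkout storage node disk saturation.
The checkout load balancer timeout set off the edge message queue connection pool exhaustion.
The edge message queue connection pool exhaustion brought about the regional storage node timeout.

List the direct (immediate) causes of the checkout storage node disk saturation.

Upstream contributors include the checkout load balancer timeout, the edge message queue connection pool exhaustion, but only the regional storage node timeout, the search DNS resolver crash feed directly into the checkout storage node disk saturation.

the regional storage node timeout, the search DNS resolver crash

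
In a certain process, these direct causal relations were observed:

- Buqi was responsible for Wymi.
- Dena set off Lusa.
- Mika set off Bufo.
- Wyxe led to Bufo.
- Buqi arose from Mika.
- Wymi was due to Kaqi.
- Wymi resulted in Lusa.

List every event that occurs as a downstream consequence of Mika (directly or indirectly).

Direct effects: Buqi, Bufo.
2 steps out: Wymi.
3 steps out: Lusa.
Not reachable from it: Dena, Wyxe, Kaqi.

Bufo, Buqi, Lusa, Wymi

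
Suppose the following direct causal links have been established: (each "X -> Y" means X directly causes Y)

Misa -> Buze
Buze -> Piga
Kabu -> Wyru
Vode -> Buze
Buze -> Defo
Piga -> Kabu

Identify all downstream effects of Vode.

Buze, Defo, Kabu, Piga, Wyru

Direct effects: Buze.
2 steps out: Piga, Defo.
3 steps out: Kabu.
4 steps out: Wyru.
Not reachable from it: Misa.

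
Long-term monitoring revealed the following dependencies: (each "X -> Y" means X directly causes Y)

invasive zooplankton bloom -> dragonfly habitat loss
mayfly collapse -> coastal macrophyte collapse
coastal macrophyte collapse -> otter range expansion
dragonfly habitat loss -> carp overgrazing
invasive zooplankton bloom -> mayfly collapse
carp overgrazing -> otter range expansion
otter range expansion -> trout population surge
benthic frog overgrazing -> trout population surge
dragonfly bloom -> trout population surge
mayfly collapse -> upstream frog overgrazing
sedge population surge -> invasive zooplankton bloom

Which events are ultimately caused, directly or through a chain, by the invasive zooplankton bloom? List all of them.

Direct effects: the mayfly collapse, the dragonfly habitat loss.
2 steps out: the coastal macrophyte collapse, the carp overgrazing, the upstream frog overgrazing.
3 steps out: the otter range expansion.
4 steps out: the trout population surge.
Not reachable from it: the sedge population surge, the dragonfly bloom, the benthic frog overgrazing.

the carp overgrazing, the coastal macrophyte collapse, the dragonfly habitat loss, the mayfly collapse, the otter range expansion, the trout population surge, the upstream frog overgrazing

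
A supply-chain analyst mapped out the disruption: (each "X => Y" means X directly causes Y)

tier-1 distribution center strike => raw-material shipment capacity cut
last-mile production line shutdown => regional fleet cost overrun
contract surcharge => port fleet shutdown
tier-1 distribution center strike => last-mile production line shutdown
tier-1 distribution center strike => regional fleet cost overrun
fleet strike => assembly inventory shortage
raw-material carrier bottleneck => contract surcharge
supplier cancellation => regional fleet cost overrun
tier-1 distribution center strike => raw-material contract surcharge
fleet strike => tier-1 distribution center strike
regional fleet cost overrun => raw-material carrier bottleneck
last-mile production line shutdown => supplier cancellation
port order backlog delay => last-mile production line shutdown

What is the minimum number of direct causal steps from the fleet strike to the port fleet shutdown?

5

Shortest chain: the fleet strike → the tier-1 distribution center strike → the regional fleet cost overrun → the raw-material carrier bottleneck → the contract surcharge → the port fleet shutdown.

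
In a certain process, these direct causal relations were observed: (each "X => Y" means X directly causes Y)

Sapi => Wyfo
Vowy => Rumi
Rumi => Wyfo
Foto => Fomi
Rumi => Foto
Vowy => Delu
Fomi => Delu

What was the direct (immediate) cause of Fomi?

Upstream contributors include Vowy, Rumi, but only Foto feeds directly into Fomi.

Foto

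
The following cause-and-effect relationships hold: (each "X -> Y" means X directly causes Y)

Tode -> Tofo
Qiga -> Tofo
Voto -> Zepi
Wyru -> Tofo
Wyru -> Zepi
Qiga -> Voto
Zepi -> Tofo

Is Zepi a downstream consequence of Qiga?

There is a causal chain: Qiga → Voto → Zepi.

Yes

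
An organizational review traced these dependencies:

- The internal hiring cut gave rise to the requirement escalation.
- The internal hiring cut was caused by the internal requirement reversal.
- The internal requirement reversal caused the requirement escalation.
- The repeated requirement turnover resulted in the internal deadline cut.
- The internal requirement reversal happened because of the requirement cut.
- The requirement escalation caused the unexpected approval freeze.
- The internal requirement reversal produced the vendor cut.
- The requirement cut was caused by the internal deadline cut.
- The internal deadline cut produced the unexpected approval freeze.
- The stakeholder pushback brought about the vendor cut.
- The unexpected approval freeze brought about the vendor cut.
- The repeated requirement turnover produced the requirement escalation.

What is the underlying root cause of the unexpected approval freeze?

the repeated requirement turnover

Tracing upstream from the unexpected approval freeze: the unexpected approval freeze ← the internal deadline cut ← the repeated requirement turnover.
The repeated requirement turnover has no stated cause, so it is the root.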